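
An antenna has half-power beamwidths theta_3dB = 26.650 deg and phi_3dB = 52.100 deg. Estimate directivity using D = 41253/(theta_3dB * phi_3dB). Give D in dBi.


D_linear = 41253 / (26.650 * 52.100) = 29.71123
D_dBi = 10 * log10(29.71123) = 14.73 dBi

14.73 dBi


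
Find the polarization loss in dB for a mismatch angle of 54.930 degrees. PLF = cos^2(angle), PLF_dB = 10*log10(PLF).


PLF_linear = cos^2(54.930 deg) = 0.3301385
PLF_dB = 10 * log10(0.3301385) = -4.813 dB

-4.813 dB


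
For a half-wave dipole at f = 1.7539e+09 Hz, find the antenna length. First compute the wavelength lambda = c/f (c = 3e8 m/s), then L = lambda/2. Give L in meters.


lambda = c / f = 3.0000e+08 / 1.7539e+09 = 0.1710474 m
L = lambda / 2 = 0.1710474 / 2 = 0.08552 m

0.08552 m


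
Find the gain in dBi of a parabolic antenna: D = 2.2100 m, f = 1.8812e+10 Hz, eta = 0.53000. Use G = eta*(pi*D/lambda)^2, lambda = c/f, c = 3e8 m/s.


lambda = c / f = 3.0000e+08 / 1.8812e+10 = 0.01594727 m
G_linear = 0.53000 * (pi * 2.2100 / 0.01594727)^2 = 100458.7
G_dBi = 10 * log10(100458.7) = 50.02 dBi

50.02 dBi


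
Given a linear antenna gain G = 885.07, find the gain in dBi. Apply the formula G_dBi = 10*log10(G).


G_dBi = 10 * log10(885.07) = 29.47 dBi

29.47 dBi


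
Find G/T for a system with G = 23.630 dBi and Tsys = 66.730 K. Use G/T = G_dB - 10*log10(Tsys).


G/T = 23.630 - 10*log10(66.730) = 23.630 - 18.24321 = 5.387 dB/K

5.387 dB/K


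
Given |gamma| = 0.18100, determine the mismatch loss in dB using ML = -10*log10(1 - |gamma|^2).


ML = -10 * log10(1 - 0.18100^2) = -10 * log10(0.967239) = 0.1447 dB

0.1447 dB


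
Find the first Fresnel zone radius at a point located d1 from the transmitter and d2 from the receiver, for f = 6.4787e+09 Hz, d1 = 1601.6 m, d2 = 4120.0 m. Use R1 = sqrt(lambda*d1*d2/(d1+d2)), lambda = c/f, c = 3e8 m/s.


lambda = c / f = 3.0000e+08 / 6.4787e+09 = 0.04630559 m
R1 = sqrt(0.04630559 * 1601.6 * 4120.0 / (1601.6 + 4120.0)) = 7.308 m

7.308 m


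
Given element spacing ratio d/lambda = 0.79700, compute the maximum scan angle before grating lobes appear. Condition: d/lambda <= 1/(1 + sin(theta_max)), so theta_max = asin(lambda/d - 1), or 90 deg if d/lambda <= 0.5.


lambda/d - 1 = 1/0.79700 - 1 = 0.2547051
theta_max = asin(0.2547051) = 14.76 deg

14.76 deg


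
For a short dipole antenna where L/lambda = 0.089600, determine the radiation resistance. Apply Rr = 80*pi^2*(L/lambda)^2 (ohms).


Rr = 80 * pi^2 * (0.089600)^2 = 80 * 9.869604 * 8.028160e-03 = 6.339 ohm

6.339 ohm


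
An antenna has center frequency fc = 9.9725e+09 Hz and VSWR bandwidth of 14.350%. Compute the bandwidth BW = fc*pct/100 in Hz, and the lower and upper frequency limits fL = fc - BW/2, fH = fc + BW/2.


BW = 9.9725e+09 * 14.350/100 = 1.431054e+09 Hz
fL = 9.9725e+09 - 1.431054e+09/2 = 9.257e+09 Hz
fH = 9.9725e+09 + 1.431054e+09/2 = 1.069e+10 Hz

BW=1.431e+09 Hz, fL=9.257e+09 Hz, fH=1.069e+10 Hz


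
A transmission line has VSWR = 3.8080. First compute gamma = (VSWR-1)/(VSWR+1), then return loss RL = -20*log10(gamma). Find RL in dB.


gamma = (3.8080 - 1) / (3.8080 + 1) = 0.5840266
RL = -20 * log10(0.5840266) = 4.671 dB

4.671 dB


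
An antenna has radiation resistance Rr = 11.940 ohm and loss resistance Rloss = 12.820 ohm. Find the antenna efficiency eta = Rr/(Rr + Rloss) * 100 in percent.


eta = 11.940 / (11.940 + 12.820) * 100 = 48.22%

48.22%


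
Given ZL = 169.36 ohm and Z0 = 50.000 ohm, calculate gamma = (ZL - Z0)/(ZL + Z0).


gamma = (169.36 - 50.000) / (169.36 + 50.000) = 0.5441

0.5441


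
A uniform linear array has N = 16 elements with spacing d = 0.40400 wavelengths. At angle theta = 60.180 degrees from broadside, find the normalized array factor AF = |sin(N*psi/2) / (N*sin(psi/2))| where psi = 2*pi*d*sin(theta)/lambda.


psi = 2*pi*0.40400*sin(60.180 deg) = 2.202301 rad
AF = |sin(16*2.202301/2) / (16*sin(2.202301/2))| = 0.06608

0.06608


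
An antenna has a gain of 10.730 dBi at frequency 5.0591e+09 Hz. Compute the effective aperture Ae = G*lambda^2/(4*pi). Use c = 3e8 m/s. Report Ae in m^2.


lambda = c / f = 3.0000e+08 / 5.0591e+09 = 0.05929908 m
G_linear = 10^(10.730/10) = 11.83042
Ae = G_linear * lambda^2 / (4*pi) = 11.83042 * 0.05929908^2 / (4*pi) = 3.310e-03 m^2

3.310e-03 m^2


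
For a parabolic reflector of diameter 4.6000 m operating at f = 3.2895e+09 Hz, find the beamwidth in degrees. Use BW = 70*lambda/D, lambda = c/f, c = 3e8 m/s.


lambda = c / f = 3.0000e+08 / 3.2895e+09 = 0.09119927 m
BW = 70 * 0.09119927 / 4.6000 = 1.388 deg

1.388 deg


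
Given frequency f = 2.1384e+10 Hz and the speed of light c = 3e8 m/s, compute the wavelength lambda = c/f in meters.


lambda = c / f = 3.0000e+08 / 2.1384e+10 = 0.01403 m

0.01403 m


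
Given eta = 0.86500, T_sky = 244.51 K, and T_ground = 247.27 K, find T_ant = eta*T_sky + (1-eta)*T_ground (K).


T_ant = 0.86500 * 244.51 + (1 - 0.86500) * 247.27 = 244.9 K

244.9 K


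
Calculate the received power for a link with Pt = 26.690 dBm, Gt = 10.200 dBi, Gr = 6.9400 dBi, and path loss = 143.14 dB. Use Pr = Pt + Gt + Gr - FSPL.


Pr = 26.690 + 10.200 + 6.9400 - 143.14 = -99.31 dBm

-99.31 dBm


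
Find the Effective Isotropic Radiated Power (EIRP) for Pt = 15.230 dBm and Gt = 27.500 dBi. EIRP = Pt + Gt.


EIRP = Pt + Gt = 15.230 + 27.500 = 42.73 dBm

42.73 dBm


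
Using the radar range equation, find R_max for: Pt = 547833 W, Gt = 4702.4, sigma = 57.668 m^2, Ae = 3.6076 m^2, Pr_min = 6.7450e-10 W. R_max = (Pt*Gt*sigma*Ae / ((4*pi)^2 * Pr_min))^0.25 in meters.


R^4 = 547833*4702.4*57.668*3.6076 / ((4*pi)^2 * 6.7450e-10) = 5.031753e+18
R_max = 5.031753e+18^0.25 = 47362 m

47362 m


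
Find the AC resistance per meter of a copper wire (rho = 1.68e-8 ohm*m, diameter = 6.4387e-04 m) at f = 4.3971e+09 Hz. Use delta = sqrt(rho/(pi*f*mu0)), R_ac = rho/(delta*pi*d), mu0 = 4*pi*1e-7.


delta = sqrt(1.68e-8 / (pi * 4.3971e+09 * 4*pi*1e-7)) = 9.837655e-07 m
R_ac = 1.68e-8 / (9.837655e-07 * pi * 6.4387e-04) = 8.442 ohm/m

8.442 ohm/m


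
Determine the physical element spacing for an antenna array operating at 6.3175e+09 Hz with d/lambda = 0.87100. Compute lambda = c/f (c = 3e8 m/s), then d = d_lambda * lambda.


lambda = c / f = 3.0000e+08 / 6.3175e+09 = 0.04748714 m
d = 0.87100 * 0.04748714 = 0.04136 m

0.04136 m


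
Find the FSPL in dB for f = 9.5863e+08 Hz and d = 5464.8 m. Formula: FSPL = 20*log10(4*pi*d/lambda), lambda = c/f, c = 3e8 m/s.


lambda = c / f = 3.0000e+08 / 9.5863e+08 = 0.3129466 m
FSPL = 20 * log10(4*pi*5464.8/0.3129466) = 106.8 dB

106.8 dB


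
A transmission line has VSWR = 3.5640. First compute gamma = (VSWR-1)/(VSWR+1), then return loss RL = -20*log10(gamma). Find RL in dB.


gamma = (3.5640 - 1) / (3.5640 + 1) = 0.5617879
RL = -20 * log10(0.5617879) = 5.009 dB

5.009 dB


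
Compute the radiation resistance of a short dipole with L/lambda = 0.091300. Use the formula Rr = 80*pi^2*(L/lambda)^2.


Rr = 80 * pi^2 * (0.091300)^2 = 80 * 9.869604 * 8.335690e-03 = 6.582 ohm

6.582 ohm


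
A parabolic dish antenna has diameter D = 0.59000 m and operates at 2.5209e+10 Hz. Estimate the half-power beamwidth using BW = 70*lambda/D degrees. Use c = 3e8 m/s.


lambda = c / f = 3.0000e+08 / 2.5209e+10 = 0.01190051 m
BW = 70 * 0.01190051 / 0.59000 = 1.412 deg

1.412 deg


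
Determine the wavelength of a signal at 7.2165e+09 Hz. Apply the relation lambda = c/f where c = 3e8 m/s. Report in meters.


lambda = c / f = 3.0000e+08 / 7.2165e+09 = 0.04157 m

0.04157 m


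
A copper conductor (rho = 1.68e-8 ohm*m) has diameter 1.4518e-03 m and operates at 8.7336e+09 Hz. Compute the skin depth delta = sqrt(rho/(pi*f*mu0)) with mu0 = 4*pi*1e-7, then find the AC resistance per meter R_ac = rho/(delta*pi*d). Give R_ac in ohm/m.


delta = sqrt(1.68e-8 / (pi * 8.7336e+09 * 4*pi*1e-7)) = 6.980365e-07 m
R_ac = 1.68e-8 / (6.980365e-07 * pi * 1.4518e-03) = 5.277 ohm/m

5.277 ohm/m


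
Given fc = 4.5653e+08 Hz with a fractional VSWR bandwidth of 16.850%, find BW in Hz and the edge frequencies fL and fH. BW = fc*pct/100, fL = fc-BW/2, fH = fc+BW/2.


BW = 4.5653e+08 * 16.850/100 = 7.692531e+07 Hz
fL = 4.5653e+08 - 7.692531e+07/2 = 4.181e+08 Hz
fH = 4.5653e+08 + 7.692531e+07/2 = 4.950e+08 Hz

BW=7.693e+07 Hz, fL=4.181e+08 Hz, fH=4.950e+08 Hz


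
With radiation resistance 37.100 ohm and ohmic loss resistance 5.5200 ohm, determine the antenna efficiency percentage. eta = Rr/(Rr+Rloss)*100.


eta = 37.100 / (37.100 + 5.5200) * 100 = 87.05%

87.05%


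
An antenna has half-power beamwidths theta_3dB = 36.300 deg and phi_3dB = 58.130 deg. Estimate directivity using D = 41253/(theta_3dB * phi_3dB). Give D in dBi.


D_linear = 41253 / (36.300 * 58.130) = 19.55008
D_dBi = 10 * log10(19.55008) = 12.91 dBi

12.91 dBi


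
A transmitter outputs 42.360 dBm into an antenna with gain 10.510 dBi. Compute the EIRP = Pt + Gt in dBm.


EIRP = Pt + Gt = 42.360 + 10.510 = 52.87 dBm

52.87 dBm


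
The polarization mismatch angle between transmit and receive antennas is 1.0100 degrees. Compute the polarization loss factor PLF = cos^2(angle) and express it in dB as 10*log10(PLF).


PLF_linear = cos^2(1.0100 deg) = 0.9996893
PLF_dB = 10 * log10(0.9996893) = -1.350e-03 dB

-1.350e-03 dB


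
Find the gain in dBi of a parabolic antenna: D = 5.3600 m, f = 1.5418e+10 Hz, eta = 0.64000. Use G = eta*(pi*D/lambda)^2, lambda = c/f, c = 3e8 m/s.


lambda = c / f = 3.0000e+08 / 1.5418e+10 = 0.01945778 m
G_linear = 0.64000 * (pi * 5.3600 / 0.01945778)^2 = 479316.9
G_dBi = 10 * log10(479316.9) = 56.81 dBi

56.81 dBi


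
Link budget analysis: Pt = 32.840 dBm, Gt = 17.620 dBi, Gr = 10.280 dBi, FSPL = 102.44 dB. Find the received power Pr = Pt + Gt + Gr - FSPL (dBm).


Pr = 32.840 + 17.620 + 10.280 - 102.44 = -41.70 dBm

-41.70 dBm


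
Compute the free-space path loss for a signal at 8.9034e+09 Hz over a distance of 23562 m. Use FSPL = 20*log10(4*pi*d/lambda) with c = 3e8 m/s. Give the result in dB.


lambda = c / f = 3.0000e+08 / 8.9034e+09 = 0.03369499 m
FSPL = 20 * log10(4*pi*23562/0.03369499) = 138.9 dB

138.9 dB


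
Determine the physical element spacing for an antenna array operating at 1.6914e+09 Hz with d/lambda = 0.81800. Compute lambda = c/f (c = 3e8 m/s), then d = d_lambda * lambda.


lambda = c / f = 3.0000e+08 / 1.6914e+09 = 0.1773679 m
d = 0.81800 * 0.1773679 = 0.1451 m

0.1451 m


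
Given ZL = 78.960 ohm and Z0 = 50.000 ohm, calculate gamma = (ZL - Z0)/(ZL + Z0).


gamma = (78.960 - 50.000) / (78.960 + 50.000) = 0.2246

0.2246


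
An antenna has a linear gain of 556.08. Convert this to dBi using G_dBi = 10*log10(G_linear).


G_dBi = 10 * log10(556.08) = 27.45 dBi

27.45 dBi


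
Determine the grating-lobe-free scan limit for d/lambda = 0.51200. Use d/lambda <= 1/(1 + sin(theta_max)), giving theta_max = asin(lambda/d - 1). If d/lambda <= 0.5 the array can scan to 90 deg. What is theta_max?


lambda/d - 1 = 1/0.51200 - 1 = 0.9531250
theta_max = asin(0.9531250) = 72.39 deg

72.39 deg


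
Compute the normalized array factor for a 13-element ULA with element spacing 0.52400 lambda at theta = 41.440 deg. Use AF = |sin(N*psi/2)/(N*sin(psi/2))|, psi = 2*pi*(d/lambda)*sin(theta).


psi = 2*pi*0.52400*sin(41.440 deg) = 2.179020 rad
AF = |sin(13*2.179020/2) / (13*sin(2.179020/2))| = 0.08675

0.08675


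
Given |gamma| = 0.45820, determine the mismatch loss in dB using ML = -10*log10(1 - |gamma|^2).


ML = -10 * log10(1 - 0.45820^2) = -10 * log10(0.79005276) = 1.023 dB

1.023 dB


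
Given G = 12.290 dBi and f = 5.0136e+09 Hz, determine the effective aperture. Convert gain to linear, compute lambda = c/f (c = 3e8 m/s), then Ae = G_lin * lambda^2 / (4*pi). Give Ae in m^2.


lambda = c / f = 3.0000e+08 / 5.0136e+09 = 0.05983724 m
G_linear = 10^(12.290/10) = 16.94338
Ae = G_linear * lambda^2 / (4*pi) = 16.94338 * 0.05983724^2 / (4*pi) = 4.828e-03 m^2

4.828e-03 m^2


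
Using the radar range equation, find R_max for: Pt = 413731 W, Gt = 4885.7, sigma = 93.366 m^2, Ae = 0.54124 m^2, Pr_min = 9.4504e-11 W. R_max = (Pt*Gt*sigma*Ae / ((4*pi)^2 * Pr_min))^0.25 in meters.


R^4 = 413731*4885.7*93.366*0.54124 / ((4*pi)^2 * 9.4504e-11) = 6.844687e+18
R_max = 6.844687e+18^0.25 = 51149 m

51149 m


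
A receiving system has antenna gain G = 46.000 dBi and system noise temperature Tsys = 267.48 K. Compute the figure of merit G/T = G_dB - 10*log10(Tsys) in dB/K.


G/T = 46.000 - 10*log10(267.48) = 46.000 - 24.27291 = 21.73 dB/K

21.73 dB/K


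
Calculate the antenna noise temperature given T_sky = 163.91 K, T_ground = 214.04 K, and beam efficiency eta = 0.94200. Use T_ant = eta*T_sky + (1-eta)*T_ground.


T_ant = 0.94200 * 163.91 + (1 - 0.94200) * 214.04 = 166.8 K

166.8 K


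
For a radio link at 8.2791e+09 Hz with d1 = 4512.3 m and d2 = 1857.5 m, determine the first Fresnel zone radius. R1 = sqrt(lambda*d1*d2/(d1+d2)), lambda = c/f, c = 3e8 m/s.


lambda = c / f = 3.0000e+08 / 8.2791e+09 = 0.03623582 m
R1 = sqrt(0.03623582 * 4512.3 * 1857.5 / (4512.3 + 1857.5)) = 6.905 m

6.905 m


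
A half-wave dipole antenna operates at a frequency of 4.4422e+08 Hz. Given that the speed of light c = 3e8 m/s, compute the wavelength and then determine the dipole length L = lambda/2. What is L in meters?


lambda = c / f = 3.0000e+08 / 4.4422e+08 = 0.6753410 m
L = lambda / 2 = 0.6753410 / 2 = 0.3377 m

0.3377 m


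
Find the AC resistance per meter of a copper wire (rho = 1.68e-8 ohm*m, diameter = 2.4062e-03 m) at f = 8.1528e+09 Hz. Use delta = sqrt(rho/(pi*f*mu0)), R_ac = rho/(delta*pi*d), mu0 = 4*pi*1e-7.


delta = sqrt(1.68e-8 / (pi * 8.1528e+09 * 4*pi*1e-7)) = 7.224726e-07 m
R_ac = 1.68e-8 / (7.224726e-07 * pi * 2.4062e-03) = 3.076 ohm/m

3.076 ohm/m


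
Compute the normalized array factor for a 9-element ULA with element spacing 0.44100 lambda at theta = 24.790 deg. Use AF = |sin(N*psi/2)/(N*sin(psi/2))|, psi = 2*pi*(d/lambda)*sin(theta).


psi = 2*pi*0.44100*sin(24.790 deg) = 1.161814 rad
AF = |sin(9*1.161814/2) / (9*sin(1.161814/2))| = 0.1761

0.1761


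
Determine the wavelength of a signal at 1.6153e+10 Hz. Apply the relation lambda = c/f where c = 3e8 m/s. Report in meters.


lambda = c / f = 3.0000e+08 / 1.6153e+10 = 0.01857 m

0.01857 m


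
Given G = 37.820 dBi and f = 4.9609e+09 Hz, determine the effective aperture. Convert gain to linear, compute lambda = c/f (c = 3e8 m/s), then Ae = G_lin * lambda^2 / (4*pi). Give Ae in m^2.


lambda = c / f = 3.0000e+08 / 4.9609e+09 = 0.06047290 m
G_linear = 10^(37.820/10) = 6053.409
Ae = G_linear * lambda^2 / (4*pi) = 6053.409 * 0.06047290^2 / (4*pi) = 1.762 m^2

1.762 m^2


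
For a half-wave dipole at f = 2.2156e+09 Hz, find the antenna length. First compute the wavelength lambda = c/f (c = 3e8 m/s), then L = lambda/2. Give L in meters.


lambda = c / f = 3.0000e+08 / 2.2156e+09 = 0.1354035 m
L = lambda / 2 = 0.1354035 / 2 = 0.06770 m

0.06770 m


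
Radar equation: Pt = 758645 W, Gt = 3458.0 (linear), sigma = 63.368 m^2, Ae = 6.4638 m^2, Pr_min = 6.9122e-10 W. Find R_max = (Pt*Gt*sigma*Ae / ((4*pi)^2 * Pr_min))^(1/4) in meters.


R^4 = 758645*3458.0*63.368*6.4638 / ((4*pi)^2 * 6.9122e-10) = 9.844314e+18
R_max = 9.844314e+18^0.25 = 56014 m

56014 m


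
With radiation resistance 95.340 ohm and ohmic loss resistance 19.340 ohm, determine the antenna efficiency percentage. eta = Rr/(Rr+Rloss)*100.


eta = 95.340 / (95.340 + 19.340) * 100 = 83.14%

83.14%


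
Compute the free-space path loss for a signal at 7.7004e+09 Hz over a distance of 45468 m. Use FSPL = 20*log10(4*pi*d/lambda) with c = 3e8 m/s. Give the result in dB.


lambda = c / f = 3.0000e+08 / 7.7004e+09 = 0.03895902 m
FSPL = 20 * log10(4*pi*45468/0.03895902) = 143.3 dB

143.3 dB


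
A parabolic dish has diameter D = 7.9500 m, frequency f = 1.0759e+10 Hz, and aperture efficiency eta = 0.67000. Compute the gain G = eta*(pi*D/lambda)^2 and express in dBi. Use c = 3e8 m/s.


lambda = c / f = 3.0000e+08 / 1.0759e+10 = 0.02788363 m
G_linear = 0.67000 * (pi * 7.9500 / 0.02788363)^2 = 537539.3
G_dBi = 10 * log10(537539.3) = 57.30 dBi

57.30 dBi


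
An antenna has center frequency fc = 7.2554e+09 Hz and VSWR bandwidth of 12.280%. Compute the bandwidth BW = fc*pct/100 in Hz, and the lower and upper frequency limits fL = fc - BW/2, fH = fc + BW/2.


BW = 7.2554e+09 * 12.280/100 = 8.909631e+08 Hz
fL = 7.2554e+09 - 8.909631e+08/2 = 6.810e+09 Hz
fH = 7.2554e+09 + 8.909631e+08/2 = 7.701e+09 Hz

BW=8.910e+08 Hz, fL=6.810e+09 Hz, fH=7.701e+09 Hz


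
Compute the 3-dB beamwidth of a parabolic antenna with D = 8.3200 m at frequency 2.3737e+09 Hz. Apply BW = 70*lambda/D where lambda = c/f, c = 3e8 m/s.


lambda = c / f = 3.0000e+08 / 2.3737e+09 = 0.1263850 m
BW = 70 * 0.1263850 / 8.3200 = 1.063 deg

1.063 deg


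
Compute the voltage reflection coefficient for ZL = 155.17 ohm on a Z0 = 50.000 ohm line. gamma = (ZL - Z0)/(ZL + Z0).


gamma = (155.17 - 50.000) / (155.17 + 50.000) = 0.5126

0.5126


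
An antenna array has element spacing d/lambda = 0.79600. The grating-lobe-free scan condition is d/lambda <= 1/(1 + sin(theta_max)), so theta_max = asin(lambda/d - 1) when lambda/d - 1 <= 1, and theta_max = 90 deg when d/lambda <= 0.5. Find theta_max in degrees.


lambda/d - 1 = 1/0.79600 - 1 = 0.2562814
theta_max = asin(0.2562814) = 14.85 deg

14.85 deg


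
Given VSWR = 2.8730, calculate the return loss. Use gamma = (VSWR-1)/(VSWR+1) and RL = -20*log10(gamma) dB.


gamma = (2.8730 - 1) / (2.8730 + 1) = 0.4836044
RL = -20 * log10(0.4836044) = 6.310 dB

6.310 dB


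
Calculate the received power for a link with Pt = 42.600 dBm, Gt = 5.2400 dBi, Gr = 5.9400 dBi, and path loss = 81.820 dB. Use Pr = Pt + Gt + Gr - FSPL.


Pr = 42.600 + 5.2400 + 5.9400 - 81.820 = -28.04 dBm

-28.04 dBm


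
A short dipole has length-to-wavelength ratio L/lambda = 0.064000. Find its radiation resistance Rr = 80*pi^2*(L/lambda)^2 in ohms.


Rr = 80 * pi^2 * (0.064000)^2 = 80 * 9.869604 * 4.096000e-03 = 3.234 ohm

3.234 ohm


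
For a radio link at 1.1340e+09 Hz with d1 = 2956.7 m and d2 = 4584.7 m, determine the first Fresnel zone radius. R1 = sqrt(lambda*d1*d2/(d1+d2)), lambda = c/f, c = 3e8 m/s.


lambda = c / f = 3.0000e+08 / 1.1340e+09 = 0.2645503 m
R1 = sqrt(0.2645503 * 2956.7 * 4584.7 / (2956.7 + 4584.7)) = 21.81 m

21.81 m


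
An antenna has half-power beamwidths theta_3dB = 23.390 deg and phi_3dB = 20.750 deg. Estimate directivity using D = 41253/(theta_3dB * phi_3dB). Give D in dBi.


D_linear = 41253 / (23.390 * 20.750) = 84.99771
D_dBi = 10 * log10(84.99771) = 19.29 dBi

19.29 dBi


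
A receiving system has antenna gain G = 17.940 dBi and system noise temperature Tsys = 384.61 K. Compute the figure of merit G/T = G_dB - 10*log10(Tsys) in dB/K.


G/T = 17.940 - 10*log10(384.61) = 17.940 - 25.85021 = -7.910 dB/K

-7.910 dB/K


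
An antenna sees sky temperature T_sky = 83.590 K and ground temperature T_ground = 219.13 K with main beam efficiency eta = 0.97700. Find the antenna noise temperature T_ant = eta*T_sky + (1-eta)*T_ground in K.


T_ant = 0.97700 * 83.590 + (1 - 0.97700) * 219.13 = 86.71 K

86.71 K


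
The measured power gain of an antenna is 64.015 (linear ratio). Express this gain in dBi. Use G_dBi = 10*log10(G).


G_dBi = 10 * log10(64.015) = 18.06 dBi

18.06 dBi


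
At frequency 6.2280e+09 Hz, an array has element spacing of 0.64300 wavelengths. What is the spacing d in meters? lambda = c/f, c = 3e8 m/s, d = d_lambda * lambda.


lambda = c / f = 3.0000e+08 / 6.2280e+09 = 0.04816956 m
d = 0.64300 * 0.04816956 = 0.03097 m

0.03097 m


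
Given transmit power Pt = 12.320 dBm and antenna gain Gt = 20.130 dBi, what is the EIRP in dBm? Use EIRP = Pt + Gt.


EIRP = Pt + Gt = 12.320 + 20.130 = 32.45 dBm

32.45 dBm


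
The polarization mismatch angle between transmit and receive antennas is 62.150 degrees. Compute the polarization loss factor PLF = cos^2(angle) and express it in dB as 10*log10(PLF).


PLF_linear = cos^2(62.150 deg) = 0.2182370
PLF_dB = 10 * log10(0.2182370) = -6.611 dB

-6.611 dB


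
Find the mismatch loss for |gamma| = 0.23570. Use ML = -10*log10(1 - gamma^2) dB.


ML = -10 * log10(1 - 0.23570^2) = -10 * log10(0.94444551) = 0.2482 dB

0.2482 dB


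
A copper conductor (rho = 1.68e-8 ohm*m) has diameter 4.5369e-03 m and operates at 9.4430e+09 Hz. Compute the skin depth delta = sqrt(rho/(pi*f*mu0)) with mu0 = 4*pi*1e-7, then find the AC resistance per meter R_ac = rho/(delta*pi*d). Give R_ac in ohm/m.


delta = sqrt(1.68e-8 / (pi * 9.4430e+09 * 4*pi*1e-7)) = 6.713048e-07 m
R_ac = 1.68e-8 / (6.713048e-07 * pi * 4.5369e-03) = 1.756 ohm/m

1.756 ohm/m


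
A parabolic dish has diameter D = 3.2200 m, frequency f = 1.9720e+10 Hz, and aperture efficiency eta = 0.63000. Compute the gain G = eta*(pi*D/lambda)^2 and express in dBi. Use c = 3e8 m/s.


lambda = c / f = 3.0000e+08 / 1.9720e+10 = 0.01521298 m
G_linear = 0.63000 * (pi * 3.2200 / 0.01521298)^2 = 278563.0
G_dBi = 10 * log10(278563.0) = 54.45 dBi

54.45 dBi


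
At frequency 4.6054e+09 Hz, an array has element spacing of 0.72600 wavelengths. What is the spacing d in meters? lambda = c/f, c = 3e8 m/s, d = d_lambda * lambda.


lambda = c / f = 3.0000e+08 / 4.6054e+09 = 0.06514092 m
d = 0.72600 * 0.06514092 = 0.04729 m

0.04729 m


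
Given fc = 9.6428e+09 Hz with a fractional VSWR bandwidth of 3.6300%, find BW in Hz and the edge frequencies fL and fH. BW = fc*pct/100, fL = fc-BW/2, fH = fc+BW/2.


BW = 9.6428e+09 * 3.6300/100 = 3.500336e+08 Hz
fL = 9.6428e+09 - 3.500336e+08/2 = 9.468e+09 Hz
fH = 9.6428e+09 + 3.500336e+08/2 = 9.818e+09 Hz

BW=3.500e+08 Hz, fL=9.468e+09 Hz, fH=9.818e+09 Hz


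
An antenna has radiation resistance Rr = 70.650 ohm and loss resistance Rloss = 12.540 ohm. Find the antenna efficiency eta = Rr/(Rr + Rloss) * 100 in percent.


eta = 70.650 / (70.650 + 12.540) * 100 = 84.93%

84.93%


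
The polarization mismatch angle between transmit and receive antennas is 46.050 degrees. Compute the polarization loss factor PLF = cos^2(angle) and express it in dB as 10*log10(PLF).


PLF_linear = cos^2(46.050 deg) = 0.4816781
PLF_dB = 10 * log10(0.4816781) = -3.172 dB

-3.172 dB


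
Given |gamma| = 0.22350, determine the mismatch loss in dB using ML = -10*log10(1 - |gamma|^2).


ML = -10 * log10(1 - 0.22350^2) = -10 * log10(0.95004775) = 0.2225 dB

0.2225 dB


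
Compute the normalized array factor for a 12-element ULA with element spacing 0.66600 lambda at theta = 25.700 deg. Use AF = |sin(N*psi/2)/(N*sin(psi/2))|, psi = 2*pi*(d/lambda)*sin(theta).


psi = 2*pi*0.66600*sin(25.700 deg) = 1.814690 rad
AF = |sin(12*1.814690/2) / (12*sin(1.814690/2))| = 0.1052

0.1052


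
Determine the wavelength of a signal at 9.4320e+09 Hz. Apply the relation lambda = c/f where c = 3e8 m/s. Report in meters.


lambda = c / f = 3.0000e+08 / 9.4320e+09 = 0.03181 m

0.03181 m


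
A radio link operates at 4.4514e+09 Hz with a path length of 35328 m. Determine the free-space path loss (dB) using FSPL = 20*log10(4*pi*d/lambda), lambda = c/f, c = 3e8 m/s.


lambda = c / f = 3.0000e+08 / 4.4514e+09 = 0.06739453 m
FSPL = 20 * log10(4*pi*35328/0.06739453) = 136.4 dB

136.4 dB


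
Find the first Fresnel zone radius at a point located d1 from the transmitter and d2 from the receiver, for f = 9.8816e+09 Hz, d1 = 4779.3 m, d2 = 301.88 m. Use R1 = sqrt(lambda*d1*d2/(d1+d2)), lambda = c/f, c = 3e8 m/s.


lambda = c / f = 3.0000e+08 / 9.8816e+09 = 0.03035946 m
R1 = sqrt(0.03035946 * 4779.3 * 301.88 / (4779.3 + 301.88)) = 2.936 m

2.936 m


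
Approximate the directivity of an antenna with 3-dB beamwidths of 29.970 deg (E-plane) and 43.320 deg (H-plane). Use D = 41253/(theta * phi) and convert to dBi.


D_linear = 41253 / (29.970 * 43.320) = 31.77462
D_dBi = 10 * log10(31.77462) = 15.02 dBi

15.02 dBi


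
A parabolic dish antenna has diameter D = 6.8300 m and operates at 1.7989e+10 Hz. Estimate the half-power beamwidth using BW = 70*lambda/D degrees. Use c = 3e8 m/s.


lambda = c / f = 3.0000e+08 / 1.7989e+10 = 0.01667686 m
BW = 70 * 0.01667686 / 6.8300 = 0.1709 deg

0.1709 deg


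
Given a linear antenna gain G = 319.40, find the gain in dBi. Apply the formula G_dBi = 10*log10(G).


G_dBi = 10 * log10(319.40) = 25.04 dBi

25.04 dBi


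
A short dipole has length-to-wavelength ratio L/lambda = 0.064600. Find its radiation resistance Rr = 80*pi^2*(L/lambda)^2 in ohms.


Rr = 80 * pi^2 * (0.064600)^2 = 80 * 9.869604 * 4.173160e-03 = 3.295 ohm

3.295 ohm


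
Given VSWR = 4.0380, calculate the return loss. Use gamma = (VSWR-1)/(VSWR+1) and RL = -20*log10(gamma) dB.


gamma = (4.0380 - 1) / (4.0380 + 1) = 0.6030171
RL = -20 * log10(0.6030171) = 4.393 dB

4.393 dB


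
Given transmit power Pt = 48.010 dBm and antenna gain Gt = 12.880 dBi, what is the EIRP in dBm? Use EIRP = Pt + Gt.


EIRP = Pt + Gt = 48.010 + 12.880 = 60.89 dBm

60.89 dBm


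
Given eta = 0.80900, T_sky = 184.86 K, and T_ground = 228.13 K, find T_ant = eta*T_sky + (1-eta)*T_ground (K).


T_ant = 0.80900 * 184.86 + (1 - 0.80900) * 228.13 = 193.1 K

193.1 K


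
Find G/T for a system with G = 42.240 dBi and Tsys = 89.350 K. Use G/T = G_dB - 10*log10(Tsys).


G/T = 42.240 - 10*log10(89.350) = 42.240 - 19.51095 = 22.73 dB/K

22.73 dB/K


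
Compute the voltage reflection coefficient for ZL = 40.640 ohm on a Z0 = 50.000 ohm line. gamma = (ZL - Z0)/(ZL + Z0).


gamma = (40.640 - 50.000) / (40.640 + 50.000) = -0.1033

-0.1033


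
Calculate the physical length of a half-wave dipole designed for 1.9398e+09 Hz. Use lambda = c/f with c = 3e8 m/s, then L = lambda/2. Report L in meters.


lambda = c / f = 3.0000e+08 / 1.9398e+09 = 0.1546551 m
L = lambda / 2 = 0.1546551 / 2 = 0.07733 m

0.07733 m


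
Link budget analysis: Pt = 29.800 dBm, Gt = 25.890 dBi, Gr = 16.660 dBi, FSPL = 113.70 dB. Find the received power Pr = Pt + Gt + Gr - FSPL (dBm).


Pr = 29.800 + 25.890 + 16.660 - 113.70 = -41.35 dBm

-41.35 dBm


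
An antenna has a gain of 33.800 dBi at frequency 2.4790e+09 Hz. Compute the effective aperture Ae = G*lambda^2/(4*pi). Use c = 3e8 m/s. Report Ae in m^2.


lambda = c / f = 3.0000e+08 / 2.4790e+09 = 0.1210165 m
G_linear = 10^(33.800/10) = 2398.833
Ae = G_linear * lambda^2 / (4*pi) = 2398.833 * 0.1210165^2 / (4*pi) = 2.796 m^2

2.796 m^2


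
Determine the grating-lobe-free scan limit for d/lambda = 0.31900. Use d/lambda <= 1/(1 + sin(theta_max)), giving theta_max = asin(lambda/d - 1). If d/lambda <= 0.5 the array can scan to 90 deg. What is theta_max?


lambda/d - 1 = 1/0.31900 - 1 = 2.134796 >= 1
d/lambda <= 0.5, so the array can scan to endfire without grating lobes: theta_max = 90 deg

90 deg


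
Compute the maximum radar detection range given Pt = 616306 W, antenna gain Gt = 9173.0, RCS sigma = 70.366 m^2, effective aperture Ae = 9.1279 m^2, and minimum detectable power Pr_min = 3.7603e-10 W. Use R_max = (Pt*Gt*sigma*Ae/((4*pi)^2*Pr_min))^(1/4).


R^4 = 616306*9173.0*70.366*9.1279 / ((4*pi)^2 * 3.7603e-10) = 6.115040e+19
R_max = 6.115040e+19^0.25 = 88430 m

88430 m


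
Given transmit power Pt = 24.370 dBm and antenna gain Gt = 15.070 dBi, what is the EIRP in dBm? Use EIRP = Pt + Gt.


EIRP = Pt + Gt = 24.370 + 15.070 = 39.44 dBm

39.44 dBm


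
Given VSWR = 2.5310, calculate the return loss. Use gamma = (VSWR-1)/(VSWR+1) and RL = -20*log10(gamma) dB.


gamma = (2.5310 - 1) / (2.5310 + 1) = 0.4335882
RL = -20 * log10(0.4335882) = 7.258 dB

7.258 dB


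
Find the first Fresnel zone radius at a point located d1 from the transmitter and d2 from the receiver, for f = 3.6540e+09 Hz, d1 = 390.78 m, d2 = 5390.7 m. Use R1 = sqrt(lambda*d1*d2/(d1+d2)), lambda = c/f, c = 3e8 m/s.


lambda = c / f = 3.0000e+08 / 3.6540e+09 = 0.08210181 m
R1 = sqrt(0.08210181 * 390.78 * 5390.7 / (390.78 + 5390.7)) = 5.469 m

5.469 m


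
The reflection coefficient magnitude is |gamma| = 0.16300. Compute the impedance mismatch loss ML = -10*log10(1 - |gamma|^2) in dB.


ML = -10 * log10(1 - 0.16300^2) = -10 * log10(0.973431) = 0.1169 dB

0.1169 dB


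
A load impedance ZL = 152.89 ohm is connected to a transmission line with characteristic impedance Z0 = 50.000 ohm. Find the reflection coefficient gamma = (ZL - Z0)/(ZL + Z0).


gamma = (152.89 - 50.000) / (152.89 + 50.000) = 0.5071

0.5071


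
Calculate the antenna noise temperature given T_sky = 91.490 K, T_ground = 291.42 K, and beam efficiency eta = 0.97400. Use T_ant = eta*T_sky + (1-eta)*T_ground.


T_ant = 0.97400 * 91.490 + (1 - 0.97400) * 291.42 = 96.69 K

96.69 K


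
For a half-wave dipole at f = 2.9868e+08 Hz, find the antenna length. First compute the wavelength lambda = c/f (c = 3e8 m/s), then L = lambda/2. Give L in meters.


lambda = c / f = 3.0000e+08 / 2.9868e+08 = 1.004419 m
L = lambda / 2 = 1.004419 / 2 = 0.5022 m

0.5022 m


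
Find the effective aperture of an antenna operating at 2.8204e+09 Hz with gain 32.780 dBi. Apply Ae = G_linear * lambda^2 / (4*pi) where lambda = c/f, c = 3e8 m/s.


lambda = c / f = 3.0000e+08 / 2.8204e+09 = 0.1063679 m
G_linear = 10^(32.780/10) = 1896.706
Ae = G_linear * lambda^2 / (4*pi) = 1896.706 * 0.1063679^2 / (4*pi) = 1.708 m^2

1.708 m^2


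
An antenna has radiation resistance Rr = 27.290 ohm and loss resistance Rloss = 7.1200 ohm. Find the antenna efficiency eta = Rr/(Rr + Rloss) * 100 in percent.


eta = 27.290 / (27.290 + 7.1200) * 100 = 79.31%

79.31%


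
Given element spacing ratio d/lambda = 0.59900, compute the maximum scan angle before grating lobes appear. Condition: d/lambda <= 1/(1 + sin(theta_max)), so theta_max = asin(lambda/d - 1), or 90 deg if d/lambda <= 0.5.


lambda/d - 1 = 1/0.59900 - 1 = 0.6694491
theta_max = asin(0.6694491) = 42.02 deg

42.02 deg


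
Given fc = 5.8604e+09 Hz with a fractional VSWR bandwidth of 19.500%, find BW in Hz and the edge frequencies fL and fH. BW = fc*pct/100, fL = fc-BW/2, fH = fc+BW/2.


BW = 5.8604e+09 * 19.500/100 = 1.142778e+09 Hz
fL = 5.8604e+09 - 1.142778e+09/2 = 5.289e+09 Hz
fH = 5.8604e+09 + 1.142778e+09/2 = 6.432e+09 Hz

BW=1.143e+09 Hz, fL=5.289e+09 Hz, fH=6.432e+09 Hz


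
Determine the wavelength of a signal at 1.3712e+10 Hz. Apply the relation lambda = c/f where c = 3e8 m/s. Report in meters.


lambda = c / f = 3.0000e+08 / 1.3712e+10 = 0.02188 m

0.02188 m


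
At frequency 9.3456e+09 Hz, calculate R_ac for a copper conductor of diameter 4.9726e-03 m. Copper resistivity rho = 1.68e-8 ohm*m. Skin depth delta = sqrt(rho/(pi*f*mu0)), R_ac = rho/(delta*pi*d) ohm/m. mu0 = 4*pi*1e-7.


delta = sqrt(1.68e-8 / (pi * 9.3456e+09 * 4*pi*1e-7)) = 6.747939e-07 m
R_ac = 1.68e-8 / (6.747939e-07 * pi * 4.9726e-03) = 1.594 ohm/m

1.594 ohm/m


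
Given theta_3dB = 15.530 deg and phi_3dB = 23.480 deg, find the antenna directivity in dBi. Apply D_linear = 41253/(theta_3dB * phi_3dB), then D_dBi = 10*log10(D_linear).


D_linear = 41253 / (15.530 * 23.480) = 113.1321
D_dBi = 10 * log10(113.1321) = 20.54 dBi

20.54 dBi


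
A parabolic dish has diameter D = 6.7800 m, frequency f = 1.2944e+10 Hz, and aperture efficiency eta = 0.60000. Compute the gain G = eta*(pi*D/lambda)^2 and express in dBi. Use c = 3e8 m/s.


lambda = c / f = 3.0000e+08 / 1.2944e+10 = 0.02317676 m
G_linear = 0.60000 * (pi * 6.7800 / 0.02317676)^2 = 506763.0
G_dBi = 10 * log10(506763.0) = 57.05 dBi

57.05 dBi


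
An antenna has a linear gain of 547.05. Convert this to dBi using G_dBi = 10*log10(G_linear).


G_dBi = 10 * log10(547.05) = 27.38 dBi

27.38 dBi


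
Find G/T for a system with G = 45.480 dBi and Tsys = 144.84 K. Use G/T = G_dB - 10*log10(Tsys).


G/T = 45.480 - 10*log10(144.84) = 45.480 - 21.60889 = 23.87 dB/K

23.87 dB/K


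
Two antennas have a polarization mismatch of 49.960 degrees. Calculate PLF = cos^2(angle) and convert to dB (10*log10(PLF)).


PLF_linear = cos^2(49.960 deg) = 0.4138635
PLF_dB = 10 * log10(0.4138635) = -3.831 dB

-3.831 dB


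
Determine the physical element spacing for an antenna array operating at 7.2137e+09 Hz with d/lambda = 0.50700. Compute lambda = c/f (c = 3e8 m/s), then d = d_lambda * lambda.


lambda = c / f = 3.0000e+08 / 7.2137e+09 = 0.04158753 m
d = 0.50700 * 0.04158753 = 0.02108 m

0.02108 m


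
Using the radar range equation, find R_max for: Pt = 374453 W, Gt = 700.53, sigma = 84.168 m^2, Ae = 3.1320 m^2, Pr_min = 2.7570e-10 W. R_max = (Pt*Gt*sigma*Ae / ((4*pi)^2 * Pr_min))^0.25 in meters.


R^4 = 374453*700.53*84.168*3.1320 / ((4*pi)^2 * 2.7570e-10) = 1.588314e+18
R_max = 1.588314e+18^0.25 = 35500 m

35500 m


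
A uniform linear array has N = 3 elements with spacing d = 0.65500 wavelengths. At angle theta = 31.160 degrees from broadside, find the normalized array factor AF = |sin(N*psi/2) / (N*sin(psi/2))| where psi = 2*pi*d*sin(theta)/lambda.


psi = 2*pi*0.65500*sin(31.160 deg) = 2.129475 rad
AF = |sin(3*2.129475/2) / (3*sin(2.129475/2))| = 0.02004

0.02004


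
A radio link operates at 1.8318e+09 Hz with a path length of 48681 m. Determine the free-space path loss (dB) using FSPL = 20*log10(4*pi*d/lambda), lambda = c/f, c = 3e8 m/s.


lambda = c / f = 3.0000e+08 / 1.8318e+09 = 0.1637733 m
FSPL = 20 * log10(4*pi*48681/0.1637733) = 131.4 dB

131.4 dB


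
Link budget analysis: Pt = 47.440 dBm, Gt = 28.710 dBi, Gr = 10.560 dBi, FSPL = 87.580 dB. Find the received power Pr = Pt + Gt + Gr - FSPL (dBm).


Pr = 47.440 + 28.710 + 10.560 - 87.580 = -0.87 dBm

-0.87 dBm


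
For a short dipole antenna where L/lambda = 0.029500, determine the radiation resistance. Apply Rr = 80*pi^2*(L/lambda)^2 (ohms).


Rr = 80 * pi^2 * (0.029500)^2 = 80 * 9.869604 * 8.702500e-04 = 0.6871 ohm

0.6871 ohm


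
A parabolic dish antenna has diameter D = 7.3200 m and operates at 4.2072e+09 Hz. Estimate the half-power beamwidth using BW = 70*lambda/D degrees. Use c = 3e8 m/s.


lambda = c / f = 3.0000e+08 / 4.2072e+09 = 0.07130633 m
BW = 70 * 0.07130633 / 7.3200 = 0.6819 deg

0.6819 deg


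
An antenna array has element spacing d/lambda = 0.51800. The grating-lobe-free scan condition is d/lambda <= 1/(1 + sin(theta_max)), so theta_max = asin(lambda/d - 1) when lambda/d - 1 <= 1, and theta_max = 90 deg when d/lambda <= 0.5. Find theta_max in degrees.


lambda/d - 1 = 1/0.51800 - 1 = 0.9305019
theta_max = asin(0.9305019) = 68.51 deg

68.51 deg


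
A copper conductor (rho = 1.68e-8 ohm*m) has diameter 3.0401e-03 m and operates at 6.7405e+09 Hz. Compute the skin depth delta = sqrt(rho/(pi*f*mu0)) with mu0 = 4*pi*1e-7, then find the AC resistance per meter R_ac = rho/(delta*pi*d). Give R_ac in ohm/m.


delta = sqrt(1.68e-8 / (pi * 6.7405e+09 * 4*pi*1e-7)) = 7.945637e-07 m
R_ac = 1.68e-8 / (7.945637e-07 * pi * 3.0401e-03) = 2.214 ohm/m

2.214 ohm/m


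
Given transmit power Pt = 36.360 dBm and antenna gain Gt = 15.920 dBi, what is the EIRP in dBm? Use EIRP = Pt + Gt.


EIRP = Pt + Gt = 36.360 + 15.920 = 52.28 dBm

52.28 dBm


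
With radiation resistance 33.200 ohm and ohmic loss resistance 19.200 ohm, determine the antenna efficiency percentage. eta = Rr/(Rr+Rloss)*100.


eta = 33.200 / (33.200 + 19.200) * 100 = 63.36%

63.36%


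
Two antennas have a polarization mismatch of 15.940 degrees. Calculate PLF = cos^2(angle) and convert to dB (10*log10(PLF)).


PLF_linear = cos^2(15.940 deg) = 0.9245780
PLF_dB = 10 * log10(0.9245780) = -0.3406 dB

-0.3406 dB


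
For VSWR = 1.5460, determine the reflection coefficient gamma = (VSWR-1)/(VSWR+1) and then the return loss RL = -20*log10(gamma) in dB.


gamma = (1.5460 - 1) / (1.5460 + 1) = 0.2144540
RL = -20 * log10(0.2144540) = 13.37 dB

13.37 dB


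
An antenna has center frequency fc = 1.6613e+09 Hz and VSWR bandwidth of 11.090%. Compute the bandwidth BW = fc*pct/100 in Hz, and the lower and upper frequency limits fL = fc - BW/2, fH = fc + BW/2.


BW = 1.6613e+09 * 11.090/100 = 1.842382e+08 Hz
fL = 1.6613e+09 - 1.842382e+08/2 = 1.569e+09 Hz
fH = 1.6613e+09 + 1.842382e+08/2 = 1.753e+09 Hz

BW=1.842e+08 Hz, fL=1.569e+09 Hz, fH=1.753e+09 Hz


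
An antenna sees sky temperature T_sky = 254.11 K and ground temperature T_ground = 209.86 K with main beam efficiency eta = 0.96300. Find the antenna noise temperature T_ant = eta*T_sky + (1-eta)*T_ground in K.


T_ant = 0.96300 * 254.11 + (1 - 0.96300) * 209.86 = 252.5 K

252.5 K


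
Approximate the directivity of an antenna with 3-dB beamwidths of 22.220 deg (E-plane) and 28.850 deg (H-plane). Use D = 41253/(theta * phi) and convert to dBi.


D_linear = 41253 / (22.220 * 28.850) = 64.35254
D_dBi = 10 * log10(64.35254) = 18.09 dBi

18.09 dBi


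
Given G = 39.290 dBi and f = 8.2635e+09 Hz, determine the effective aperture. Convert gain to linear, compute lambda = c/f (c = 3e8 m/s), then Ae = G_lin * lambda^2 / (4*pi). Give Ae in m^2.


lambda = c / f = 3.0000e+08 / 8.2635e+09 = 0.03630423 m
G_linear = 10^(39.290/10) = 8491.805
Ae = G_linear * lambda^2 / (4*pi) = 8491.805 * 0.03630423^2 / (4*pi) = 0.8906 m^2

0.8906 m^2


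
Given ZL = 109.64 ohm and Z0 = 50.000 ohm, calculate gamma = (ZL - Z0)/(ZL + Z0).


gamma = (109.64 - 50.000) / (109.64 + 50.000) = 0.3736

0.3736


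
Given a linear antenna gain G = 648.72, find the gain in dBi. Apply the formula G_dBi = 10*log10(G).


G_dBi = 10 * log10(648.72) = 28.12 dBi

28.12 dBi


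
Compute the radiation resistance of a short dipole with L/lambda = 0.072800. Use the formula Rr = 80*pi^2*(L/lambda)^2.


Rr = 80 * pi^2 * (0.072800)^2 = 80 * 9.869604 * 5.299840e-03 = 4.185 ohm

4.185 ohm


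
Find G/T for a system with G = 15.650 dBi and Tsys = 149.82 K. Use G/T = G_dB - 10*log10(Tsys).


G/T = 15.650 - 10*log10(149.82) = 15.650 - 21.75570 = -6.106 dB/K

-6.106 dB/K


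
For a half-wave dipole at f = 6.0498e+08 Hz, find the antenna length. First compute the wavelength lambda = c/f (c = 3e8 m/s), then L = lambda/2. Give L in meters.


lambda = c / f = 3.0000e+08 / 6.0498e+08 = 0.4958842 m
L = lambda / 2 = 0.4958842 / 2 = 0.2479 m

0.2479 m


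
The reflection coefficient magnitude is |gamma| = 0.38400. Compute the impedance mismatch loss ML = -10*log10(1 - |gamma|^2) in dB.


ML = -10 * log10(1 - 0.38400^2) = -10 * log10(0.852544) = 0.6928 dB

0.6928 dB


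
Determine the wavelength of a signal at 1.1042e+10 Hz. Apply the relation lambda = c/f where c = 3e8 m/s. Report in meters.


lambda = c / f = 3.0000e+08 / 1.1042e+10 = 0.02717 m

0.02717 m


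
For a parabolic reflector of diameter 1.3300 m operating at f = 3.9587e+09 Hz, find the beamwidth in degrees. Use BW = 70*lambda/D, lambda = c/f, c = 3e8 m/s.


lambda = c / f = 3.0000e+08 / 3.9587e+09 = 0.07578245 m
BW = 70 * 0.07578245 / 1.3300 = 3.989 deg

3.989 deg


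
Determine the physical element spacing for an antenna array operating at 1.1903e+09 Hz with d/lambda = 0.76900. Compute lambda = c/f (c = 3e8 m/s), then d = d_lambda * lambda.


lambda = c / f = 3.0000e+08 / 1.1903e+09 = 0.2520373 m
d = 0.76900 * 0.2520373 = 0.1938 m

0.1938 m


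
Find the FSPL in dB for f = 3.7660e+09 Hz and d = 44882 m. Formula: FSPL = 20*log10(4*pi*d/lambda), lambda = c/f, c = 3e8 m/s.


lambda = c / f = 3.0000e+08 / 3.7660e+09 = 0.07966012 m
FSPL = 20 * log10(4*pi*44882/0.07966012) = 137.0 dB

137.0 dB


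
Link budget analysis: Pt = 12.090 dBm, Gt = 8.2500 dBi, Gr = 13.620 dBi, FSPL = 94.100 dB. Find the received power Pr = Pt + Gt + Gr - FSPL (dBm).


Pr = 12.090 + 8.2500 + 13.620 - 94.100 = -60.14 dBm

-60.14 dBm


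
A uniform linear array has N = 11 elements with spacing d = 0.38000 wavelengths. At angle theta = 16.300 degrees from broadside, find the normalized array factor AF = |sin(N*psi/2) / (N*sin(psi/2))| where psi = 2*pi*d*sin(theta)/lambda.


psi = 2*pi*0.38000*sin(16.300 deg) = 0.6701228 rad
AF = |sin(11*0.6701228/2) / (11*sin(0.6701228/2))| = 0.1431

0.1431
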